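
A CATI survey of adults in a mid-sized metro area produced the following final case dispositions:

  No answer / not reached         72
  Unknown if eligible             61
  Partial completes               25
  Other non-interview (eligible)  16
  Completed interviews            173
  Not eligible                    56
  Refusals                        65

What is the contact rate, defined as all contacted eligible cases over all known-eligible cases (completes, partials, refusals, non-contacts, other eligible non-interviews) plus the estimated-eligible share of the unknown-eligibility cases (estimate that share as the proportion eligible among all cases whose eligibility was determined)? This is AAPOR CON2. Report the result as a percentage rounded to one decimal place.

Top → 173 + 25 + 65 + 16 = 279
Known eligible → 173 + 25 + 65 + 72 + 16 = 351
e = 351 / (351 + 56) = 351 / 407 = 0.8624
e × U → 0.8624 × 61 = 52.61
Denom → 351 + 52.61 = 403.61
CON2 = 279 / 403.61 = 0.6913

69.1%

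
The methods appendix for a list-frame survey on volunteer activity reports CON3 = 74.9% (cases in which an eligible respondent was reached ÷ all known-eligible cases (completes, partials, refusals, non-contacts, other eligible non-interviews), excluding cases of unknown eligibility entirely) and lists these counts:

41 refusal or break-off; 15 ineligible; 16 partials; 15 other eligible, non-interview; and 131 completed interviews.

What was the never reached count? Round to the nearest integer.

68

Top: 131 + 16 + 41 + 15 = 203
CON3 = 203 / D = 0.749
D = 203 / 0.749 = 271.0
Remaining denominator categories sum to 203
never reached = 271.0 − 203 ≈ 68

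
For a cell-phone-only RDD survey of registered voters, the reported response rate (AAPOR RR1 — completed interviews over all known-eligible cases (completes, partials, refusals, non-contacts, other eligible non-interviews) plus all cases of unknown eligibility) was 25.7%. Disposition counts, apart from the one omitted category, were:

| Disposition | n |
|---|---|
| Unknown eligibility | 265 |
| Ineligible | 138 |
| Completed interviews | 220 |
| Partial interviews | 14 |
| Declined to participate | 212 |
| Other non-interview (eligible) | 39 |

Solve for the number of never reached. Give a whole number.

106

RR1 = 220 / D = 0.257
D = 220 / 0.257 = 856.0
Rest of base = 750
never reached = 856.0 − 750 ≈ 106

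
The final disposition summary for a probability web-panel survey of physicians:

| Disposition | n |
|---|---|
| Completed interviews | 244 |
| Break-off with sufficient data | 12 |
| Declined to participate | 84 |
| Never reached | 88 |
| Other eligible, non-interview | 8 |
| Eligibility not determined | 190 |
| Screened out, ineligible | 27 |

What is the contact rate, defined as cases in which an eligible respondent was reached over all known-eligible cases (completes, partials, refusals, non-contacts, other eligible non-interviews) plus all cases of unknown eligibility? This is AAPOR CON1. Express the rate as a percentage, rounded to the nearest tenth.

55.6%

Numerator → 244 + 12 + 84 + 8 = 348
Base → 244 + 12 + 84 + 88 + 8 + 190 = 626
CON1 = 348 / 626 = 0.5559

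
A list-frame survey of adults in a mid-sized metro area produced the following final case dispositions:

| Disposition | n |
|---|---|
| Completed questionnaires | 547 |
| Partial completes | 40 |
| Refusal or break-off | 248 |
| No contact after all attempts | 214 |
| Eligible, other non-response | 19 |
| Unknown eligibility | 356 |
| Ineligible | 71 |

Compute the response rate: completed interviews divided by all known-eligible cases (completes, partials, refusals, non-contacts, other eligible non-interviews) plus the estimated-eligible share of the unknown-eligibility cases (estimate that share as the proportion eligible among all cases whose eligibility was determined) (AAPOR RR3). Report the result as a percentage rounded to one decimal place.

Top → 547
Determined eligible → 547 + 40 + 248 + 214 + 19 = 1068
e = 1068 / (1068 + 71) = 1068 / 1139 = 0.9377
e × U → 0.9377 × 356 = 333.82
Base → 1068 + 333.82 = 1401.82
RR3 = 547 / 1401.82 = 0.3902

39.0%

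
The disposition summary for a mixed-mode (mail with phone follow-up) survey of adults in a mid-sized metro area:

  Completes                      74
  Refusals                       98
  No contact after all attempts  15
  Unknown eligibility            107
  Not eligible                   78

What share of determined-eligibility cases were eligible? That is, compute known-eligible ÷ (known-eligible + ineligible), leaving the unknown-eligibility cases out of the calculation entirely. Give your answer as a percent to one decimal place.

70.6%

Determined eligible: 74 + 98 + 15 = 187
e = 187 / (187 + 78) = 187 / 265 = 0.7057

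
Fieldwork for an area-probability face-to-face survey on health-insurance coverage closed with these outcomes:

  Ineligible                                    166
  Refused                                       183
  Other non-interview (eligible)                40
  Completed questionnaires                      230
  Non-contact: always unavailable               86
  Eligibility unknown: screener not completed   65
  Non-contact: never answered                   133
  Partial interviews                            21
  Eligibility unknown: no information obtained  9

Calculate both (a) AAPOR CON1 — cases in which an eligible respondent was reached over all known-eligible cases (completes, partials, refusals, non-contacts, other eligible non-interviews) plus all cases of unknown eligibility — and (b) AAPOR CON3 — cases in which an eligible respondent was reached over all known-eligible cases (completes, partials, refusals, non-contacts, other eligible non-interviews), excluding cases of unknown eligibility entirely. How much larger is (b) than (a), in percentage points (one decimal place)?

Never reached = 133 + 86 = 219
Eligibility not determined = 65 + 9 = 74
Numerator = 230 + 21 + 183 + 40 = 474
Denom = 230 + 21 + 183 + 219 + 40 + 74 = 767
CON1 = 474 / 767 = 0.6180
Denom = 230 + 21 + 183 + 219 + 40 = 693
CON3 = 474 / 693 = 0.6840
Difference = 68.40 − 61.80 = 6.60 percentage points

6.6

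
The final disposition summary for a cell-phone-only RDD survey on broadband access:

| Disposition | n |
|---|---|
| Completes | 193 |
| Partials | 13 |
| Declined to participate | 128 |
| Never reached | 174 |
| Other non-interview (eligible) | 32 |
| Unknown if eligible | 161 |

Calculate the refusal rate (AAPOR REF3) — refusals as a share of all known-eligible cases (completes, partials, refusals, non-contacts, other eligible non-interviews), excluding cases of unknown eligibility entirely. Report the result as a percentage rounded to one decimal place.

23.7%

Num: 128
Denominator: 193 + 13 + 128 + 174 + 32 = 540
REF3 = 128 / 540 = 0.2370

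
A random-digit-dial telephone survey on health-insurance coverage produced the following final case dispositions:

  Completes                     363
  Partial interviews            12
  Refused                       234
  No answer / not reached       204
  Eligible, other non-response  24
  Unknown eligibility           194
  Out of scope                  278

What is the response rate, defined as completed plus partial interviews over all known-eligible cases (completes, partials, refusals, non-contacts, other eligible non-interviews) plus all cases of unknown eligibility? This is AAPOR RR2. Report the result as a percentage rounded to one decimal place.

Num: 363 + 12 = 375
Base: 363 + 12 + 234 + 204 + 24 + 194 = 1031
RR2 = 375 / 1031 = 0.3637

36.4%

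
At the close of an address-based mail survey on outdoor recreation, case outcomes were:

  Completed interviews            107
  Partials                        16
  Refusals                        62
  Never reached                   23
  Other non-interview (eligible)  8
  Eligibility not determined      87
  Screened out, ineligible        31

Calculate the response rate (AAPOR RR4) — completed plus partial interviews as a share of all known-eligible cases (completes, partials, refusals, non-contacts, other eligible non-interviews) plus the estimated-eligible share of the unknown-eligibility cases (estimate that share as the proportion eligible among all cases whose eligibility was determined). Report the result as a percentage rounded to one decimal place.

Top → 107 + 16 = 123
Eligible (known) → 107 + 16 + 62 + 23 + 8 = 216
e = 216 / (216 + 31) = 216 / 247 = 0.8745
Estimated eligible among unknowns → 0.8745 × 87 = 76.08
Denominator → 216 + 76.08 = 292.08
RR4 = 123 / 292.08 = 0.4211

42.1%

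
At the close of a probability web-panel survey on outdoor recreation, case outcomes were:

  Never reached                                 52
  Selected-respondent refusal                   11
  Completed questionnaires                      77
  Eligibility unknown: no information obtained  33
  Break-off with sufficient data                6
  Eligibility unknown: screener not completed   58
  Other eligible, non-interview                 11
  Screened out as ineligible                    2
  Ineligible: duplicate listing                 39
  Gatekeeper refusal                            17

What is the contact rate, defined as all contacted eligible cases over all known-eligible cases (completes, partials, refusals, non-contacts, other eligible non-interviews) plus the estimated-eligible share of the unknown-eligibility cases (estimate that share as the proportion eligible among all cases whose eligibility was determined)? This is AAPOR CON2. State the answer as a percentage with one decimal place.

49.3%

Refusal or break-off = 17 + 11 = 28
Unknown eligibility = 58 + 33 = 91
Ineligible = 2 + 39 = 41
Num: 77 + 6 + 28 + 11 = 122
Known eligible: 77 + 6 + 28 + 52 + 11 = 174
e = 174 / (174 + 41) = 174 / 215 = 0.8093
Estimated eligible among unknowns: 0.8093 × 91 = 73.65
Denominator: 174 + 73.65 = 247.65
CON2 = 122 / 247.65 = 0.4926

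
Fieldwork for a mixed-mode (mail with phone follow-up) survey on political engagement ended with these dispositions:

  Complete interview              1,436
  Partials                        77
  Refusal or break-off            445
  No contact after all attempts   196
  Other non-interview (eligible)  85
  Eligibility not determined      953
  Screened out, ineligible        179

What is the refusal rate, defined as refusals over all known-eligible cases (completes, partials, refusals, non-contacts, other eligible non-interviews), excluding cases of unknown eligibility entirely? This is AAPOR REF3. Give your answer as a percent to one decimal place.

Numerator: 445
Denom: 1436 + 77 + 445 + 196 + 85 = 2239
REF3 = 445 / 2239 = 0.1987

19.9%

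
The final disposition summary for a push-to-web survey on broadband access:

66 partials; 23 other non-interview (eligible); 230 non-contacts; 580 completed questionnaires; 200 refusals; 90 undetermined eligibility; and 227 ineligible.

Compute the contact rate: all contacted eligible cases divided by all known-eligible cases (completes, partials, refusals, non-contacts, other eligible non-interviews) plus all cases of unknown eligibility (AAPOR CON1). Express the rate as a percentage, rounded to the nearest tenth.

73.1%

Top → 580 + 66 + 200 + 23 = 869
Denom → 580 + 66 + 200 + 230 + 23 + 90 = 1189
CON1 = 869 / 1189 = 0.7309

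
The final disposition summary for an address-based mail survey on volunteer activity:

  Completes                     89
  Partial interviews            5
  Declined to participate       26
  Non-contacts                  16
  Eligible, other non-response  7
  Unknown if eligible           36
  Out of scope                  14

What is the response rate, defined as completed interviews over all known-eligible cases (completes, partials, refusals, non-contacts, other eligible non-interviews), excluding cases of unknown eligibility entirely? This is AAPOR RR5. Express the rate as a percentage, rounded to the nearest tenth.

62.2%

Numerator: 89
Denom: 89 + 5 + 26 + 16 + 7 = 143
RR5 = 89 / 143 = 0.6224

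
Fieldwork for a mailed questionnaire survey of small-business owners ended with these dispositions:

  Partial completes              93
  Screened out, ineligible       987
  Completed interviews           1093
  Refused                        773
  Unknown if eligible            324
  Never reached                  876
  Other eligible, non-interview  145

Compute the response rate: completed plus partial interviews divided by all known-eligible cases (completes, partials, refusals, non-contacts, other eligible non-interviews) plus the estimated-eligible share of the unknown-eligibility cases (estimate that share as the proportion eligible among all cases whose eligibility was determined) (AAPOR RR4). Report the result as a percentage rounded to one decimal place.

36.8%

Top = 1093 + 93 = 1186
Eligible (known) = 1093 + 93 + 773 + 876 + 145 = 2980
e = 2980 / (2980 + 987) = 2980 / 3967 = 0.7512
Eligible share of unknowns = 0.7512 × 324 = 243.39
Base = 2980 + 243.39 = 3223.39
RR4 = 1186 / 3223.39 = 0.3679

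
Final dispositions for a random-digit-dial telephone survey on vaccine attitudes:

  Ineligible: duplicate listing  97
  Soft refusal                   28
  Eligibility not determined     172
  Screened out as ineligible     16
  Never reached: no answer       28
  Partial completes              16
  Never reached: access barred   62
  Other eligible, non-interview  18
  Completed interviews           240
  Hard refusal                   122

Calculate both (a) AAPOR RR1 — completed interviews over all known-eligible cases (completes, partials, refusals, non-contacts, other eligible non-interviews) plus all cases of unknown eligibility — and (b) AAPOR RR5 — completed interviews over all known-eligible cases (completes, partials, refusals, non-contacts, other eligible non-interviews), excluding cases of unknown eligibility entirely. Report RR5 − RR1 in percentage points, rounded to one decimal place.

11.7

Declined to participate = 122 + 28 = 150
Never reached = 28 + 62 = 90
Not eligible = 16 + 97 = 113
Top = 240
Denominator = 240 + 16 + 150 + 90 + 18 + 172 = 686
RR1 = 240 / 686 = 0.3499
Denominator = 240 + 16 + 150 + 90 + 18 = 514
RR5 = 240 / 514 = 0.4669
Difference = 46.69 − 34.99 = 11.70 percentage points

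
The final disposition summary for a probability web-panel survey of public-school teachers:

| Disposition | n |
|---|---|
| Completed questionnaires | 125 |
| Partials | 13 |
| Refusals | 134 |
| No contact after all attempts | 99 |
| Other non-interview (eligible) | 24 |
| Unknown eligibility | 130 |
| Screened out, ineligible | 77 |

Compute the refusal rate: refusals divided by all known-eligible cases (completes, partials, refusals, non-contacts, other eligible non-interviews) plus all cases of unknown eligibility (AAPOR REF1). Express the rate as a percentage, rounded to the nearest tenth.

Num: 134
Base: 125 + 13 + 134 + 99 + 24 + 130 = 525
REF1 = 134 / 525 = 0.2552

25.5%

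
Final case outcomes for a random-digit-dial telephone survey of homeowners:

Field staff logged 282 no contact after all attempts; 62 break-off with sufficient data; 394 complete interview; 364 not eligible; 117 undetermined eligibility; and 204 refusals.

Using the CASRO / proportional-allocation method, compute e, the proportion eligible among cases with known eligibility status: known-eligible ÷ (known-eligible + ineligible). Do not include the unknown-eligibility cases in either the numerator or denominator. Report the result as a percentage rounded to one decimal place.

Determined eligible = 394 + 62 + 204 + 282 = 942
e = 942 / (942 + 364) = 942 / 1306 = 0.7213

72.1%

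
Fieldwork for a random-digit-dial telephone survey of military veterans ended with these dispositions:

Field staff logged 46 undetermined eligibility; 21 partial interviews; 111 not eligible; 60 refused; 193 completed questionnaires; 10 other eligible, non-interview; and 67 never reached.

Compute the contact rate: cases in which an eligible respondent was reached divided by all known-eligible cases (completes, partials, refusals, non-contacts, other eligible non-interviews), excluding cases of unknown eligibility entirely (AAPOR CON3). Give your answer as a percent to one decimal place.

Num = 193 + 21 + 60 + 10 = 284
Denom = 193 + 21 + 60 + 67 + 10 = 351
CON3 = 284 / 351 = 0.8091

80.9%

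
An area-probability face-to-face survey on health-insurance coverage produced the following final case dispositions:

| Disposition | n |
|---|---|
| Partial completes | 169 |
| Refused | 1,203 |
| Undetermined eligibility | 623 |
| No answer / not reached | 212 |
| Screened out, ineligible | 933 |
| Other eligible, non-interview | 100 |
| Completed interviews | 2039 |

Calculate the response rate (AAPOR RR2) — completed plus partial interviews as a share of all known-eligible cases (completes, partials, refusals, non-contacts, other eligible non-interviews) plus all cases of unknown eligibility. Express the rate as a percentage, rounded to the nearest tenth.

Num = 2039 + 169 = 2208
Denom = 2039 + 169 + 1203 + 212 + 100 + 623 = 4346
RR2 = 2208 / 4346 = 0.5081

50.8%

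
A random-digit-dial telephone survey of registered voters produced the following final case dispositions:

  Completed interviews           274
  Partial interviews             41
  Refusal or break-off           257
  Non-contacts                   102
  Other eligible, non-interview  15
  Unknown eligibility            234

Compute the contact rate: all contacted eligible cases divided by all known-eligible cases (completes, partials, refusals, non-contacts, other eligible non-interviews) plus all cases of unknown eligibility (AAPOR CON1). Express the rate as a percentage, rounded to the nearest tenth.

Top: 274 + 41 + 257 + 15 = 587
Denominator: 274 + 41 + 257 + 102 + 15 + 234 = 923
CON1 = 587 / 923 = 0.6360

63.6%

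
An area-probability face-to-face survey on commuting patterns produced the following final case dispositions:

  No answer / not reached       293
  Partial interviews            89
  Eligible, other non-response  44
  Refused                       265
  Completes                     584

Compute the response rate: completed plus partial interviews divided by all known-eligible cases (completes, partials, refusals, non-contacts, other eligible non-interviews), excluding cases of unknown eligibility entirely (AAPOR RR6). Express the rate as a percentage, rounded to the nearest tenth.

Top = 584 + 89 = 673
Denominator = 584 + 89 + 265 + 293 + 44 = 1275
RR6 = 673 / 1275 = 0.5278

52.8%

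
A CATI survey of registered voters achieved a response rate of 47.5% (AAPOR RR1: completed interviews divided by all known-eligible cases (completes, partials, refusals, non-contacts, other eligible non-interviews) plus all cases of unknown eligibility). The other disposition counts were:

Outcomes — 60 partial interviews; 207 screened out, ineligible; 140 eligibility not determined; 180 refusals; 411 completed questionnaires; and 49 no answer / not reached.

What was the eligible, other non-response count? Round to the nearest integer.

25

RR1 = 411 / D = 0.475
D = 411 / 0.475 = 865.3
Rest of base = 840
eligible, other non-response = 865.3 − 840 ≈ 25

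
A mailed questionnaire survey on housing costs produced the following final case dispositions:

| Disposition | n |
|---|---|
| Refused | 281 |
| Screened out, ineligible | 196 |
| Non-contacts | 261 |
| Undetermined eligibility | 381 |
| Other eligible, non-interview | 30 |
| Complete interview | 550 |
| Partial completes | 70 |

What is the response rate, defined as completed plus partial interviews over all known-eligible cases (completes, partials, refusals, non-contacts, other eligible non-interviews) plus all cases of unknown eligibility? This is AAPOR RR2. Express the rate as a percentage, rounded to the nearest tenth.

39.4%

Num = 550 + 70 = 620
Denominator = 550 + 70 + 281 + 261 + 30 + 381 = 1573
RR2 = 620 / 1573 = 0.3942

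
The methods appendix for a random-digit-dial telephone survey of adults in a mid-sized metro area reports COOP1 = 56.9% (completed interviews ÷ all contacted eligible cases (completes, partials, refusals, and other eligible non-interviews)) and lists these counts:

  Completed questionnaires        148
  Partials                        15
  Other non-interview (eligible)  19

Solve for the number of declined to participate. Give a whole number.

COOP1 = 148 / D = 0.569
D = 148 / 0.569 = 260.1
Remaining denominator categories sum to 182
declined to participate = 260.1 − 182 ≈ 78

78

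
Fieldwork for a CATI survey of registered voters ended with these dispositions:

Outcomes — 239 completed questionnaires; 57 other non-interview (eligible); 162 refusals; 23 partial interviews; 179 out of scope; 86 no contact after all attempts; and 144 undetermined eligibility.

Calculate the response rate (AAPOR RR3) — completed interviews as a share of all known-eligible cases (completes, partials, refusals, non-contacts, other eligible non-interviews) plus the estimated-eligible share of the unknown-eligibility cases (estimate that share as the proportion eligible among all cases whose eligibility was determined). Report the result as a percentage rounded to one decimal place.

35.3%

Top = 239
Known eligible = 239 + 23 + 162 + 86 + 57 = 567
e = 567 / (567 + 179) = 567 / 746 = 0.7601
e × U = 0.7601 × 144 = 109.45
Denom = 567 + 109.45 = 676.45
RR3 = 239 / 676.45 = 0.3533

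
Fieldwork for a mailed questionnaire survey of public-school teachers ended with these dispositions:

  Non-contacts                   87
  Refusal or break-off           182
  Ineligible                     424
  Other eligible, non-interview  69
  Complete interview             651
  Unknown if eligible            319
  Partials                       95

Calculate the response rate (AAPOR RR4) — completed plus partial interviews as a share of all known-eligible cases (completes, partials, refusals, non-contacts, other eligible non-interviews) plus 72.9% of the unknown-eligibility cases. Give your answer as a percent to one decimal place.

56.7%

Top = 651 + 95 = 746
Eligible (known) = 651 + 95 + 182 + 87 + 69 = 1084
e × U = 0.7290 × 319 = 232.55
Denom = 1084 + 232.55 = 1316.55
RR4 = 746 / 1316.55 = 0.5666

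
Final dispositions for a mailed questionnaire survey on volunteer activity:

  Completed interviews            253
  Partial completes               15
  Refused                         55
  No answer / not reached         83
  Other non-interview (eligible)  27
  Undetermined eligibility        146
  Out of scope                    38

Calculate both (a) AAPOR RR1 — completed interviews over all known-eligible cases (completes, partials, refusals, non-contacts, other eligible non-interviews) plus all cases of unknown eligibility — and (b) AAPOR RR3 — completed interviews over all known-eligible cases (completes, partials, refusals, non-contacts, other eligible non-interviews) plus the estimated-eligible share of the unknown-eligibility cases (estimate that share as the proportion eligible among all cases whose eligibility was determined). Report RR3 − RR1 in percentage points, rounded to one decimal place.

Top → 253
Denom → 253 + 15 + 55 + 83 + 27 + 146 = 579
RR1 = 253 / 579 = 0.4370
Known eligible → 253 + 15 + 55 + 83 + 27 = 433
e = 433 / (433 + 38) = 433 / 471 = 0.9193
Eligible share of unknowns → 0.9193 × 146 = 134.22
Denom → 433 + 134.22 = 567.22
RR3 = 253 / 567.22 = 0.4460
Difference = 44.60 − 43.70 = 0.90 percentage points

0.9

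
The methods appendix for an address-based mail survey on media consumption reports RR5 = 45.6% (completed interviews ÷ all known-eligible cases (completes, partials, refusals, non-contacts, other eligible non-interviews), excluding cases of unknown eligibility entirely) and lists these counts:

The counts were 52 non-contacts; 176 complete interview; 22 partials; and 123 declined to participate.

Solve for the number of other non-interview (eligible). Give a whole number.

RR5 = 176 / D = 0.456
D = 176 / 0.456 = 386.0
Rest of base = 373
other non-interview (eligible) = 386.0 − 373 ≈ 13

13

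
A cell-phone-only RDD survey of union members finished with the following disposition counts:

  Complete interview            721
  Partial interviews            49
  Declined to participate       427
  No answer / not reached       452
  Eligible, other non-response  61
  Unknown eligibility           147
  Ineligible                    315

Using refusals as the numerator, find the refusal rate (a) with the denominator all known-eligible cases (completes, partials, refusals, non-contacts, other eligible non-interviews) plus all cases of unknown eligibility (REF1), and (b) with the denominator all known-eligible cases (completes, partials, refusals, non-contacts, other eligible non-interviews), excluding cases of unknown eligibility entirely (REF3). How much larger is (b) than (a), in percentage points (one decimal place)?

2.0

Numerator = 427
Base = 721 + 49 + 427 + 452 + 61 + 147 = 1857
REF1 = 427 / 1857 = 0.2299
Base = 721 + 49 + 427 + 452 + 61 = 1710
REF3 = 427 / 1710 = 0.2497
Difference = 24.97 − 22.99 = 1.98 percentage points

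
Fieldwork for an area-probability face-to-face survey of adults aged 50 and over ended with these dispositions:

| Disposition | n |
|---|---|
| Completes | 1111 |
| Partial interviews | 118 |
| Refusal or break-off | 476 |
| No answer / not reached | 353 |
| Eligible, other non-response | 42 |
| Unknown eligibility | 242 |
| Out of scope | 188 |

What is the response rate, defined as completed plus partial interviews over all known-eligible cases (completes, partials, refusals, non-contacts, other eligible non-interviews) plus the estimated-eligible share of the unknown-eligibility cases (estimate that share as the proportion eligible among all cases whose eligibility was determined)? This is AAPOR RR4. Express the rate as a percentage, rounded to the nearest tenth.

52.9%

Numerator: 1111 + 118 = 1229
Eligible (known): 1111 + 118 + 476 + 353 + 42 = 2100
e = 2100 / (2100 + 188) = 2100 / 2288 = 0.9178
e × U: 0.9178 × 242 = 222.11
Denominator: 2100 + 222.11 = 2322.11
RR4 = 1229 / 2322.11 = 0.5293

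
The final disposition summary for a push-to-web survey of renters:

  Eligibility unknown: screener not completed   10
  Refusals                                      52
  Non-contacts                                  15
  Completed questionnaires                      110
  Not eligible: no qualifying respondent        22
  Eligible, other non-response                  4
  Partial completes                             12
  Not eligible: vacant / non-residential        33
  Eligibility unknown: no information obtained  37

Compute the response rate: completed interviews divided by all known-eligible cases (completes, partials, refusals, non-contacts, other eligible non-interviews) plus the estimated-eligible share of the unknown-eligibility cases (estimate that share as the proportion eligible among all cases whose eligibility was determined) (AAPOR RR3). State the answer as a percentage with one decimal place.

Eligibility not determined = 10 + 37 = 47
Out of scope = 22 + 33 = 55
Numerator: 110
Known eligible: 110 + 12 + 52 + 15 + 4 = 193
e = 193 / (193 + 55) = 193 / 248 = 0.7782
Eligible share of unknowns: 0.7782 × 47 = 36.58
Denominator: 193 + 36.58 = 229.58
RR3 = 110 / 229.58 = 0.4791

47.9%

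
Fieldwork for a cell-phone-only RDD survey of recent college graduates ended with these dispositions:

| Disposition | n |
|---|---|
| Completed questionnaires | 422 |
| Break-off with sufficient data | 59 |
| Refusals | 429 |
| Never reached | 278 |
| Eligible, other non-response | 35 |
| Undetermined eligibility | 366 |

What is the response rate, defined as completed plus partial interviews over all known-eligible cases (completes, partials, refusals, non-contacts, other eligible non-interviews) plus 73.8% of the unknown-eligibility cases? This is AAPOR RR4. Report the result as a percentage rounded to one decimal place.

32.2%

Numerator → 422 + 59 = 481
Eligible (known) → 422 + 59 + 429 + 278 + 35 = 1223
Eligible share of unknowns → 0.7380 × 366 = 270.11
Denominator → 1223 + 270.11 = 1493.11
RR4 = 481 / 1493.11 = 0.3221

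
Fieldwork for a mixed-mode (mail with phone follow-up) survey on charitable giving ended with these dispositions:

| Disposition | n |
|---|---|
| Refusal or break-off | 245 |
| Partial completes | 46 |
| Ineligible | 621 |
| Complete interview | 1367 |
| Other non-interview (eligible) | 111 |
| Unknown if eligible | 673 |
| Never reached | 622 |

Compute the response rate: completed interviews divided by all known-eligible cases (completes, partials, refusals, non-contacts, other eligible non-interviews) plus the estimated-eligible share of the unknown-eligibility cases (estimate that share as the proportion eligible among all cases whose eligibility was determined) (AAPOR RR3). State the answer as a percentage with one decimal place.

46.7%

Top: 1367
Eligible (known): 1367 + 46 + 245 + 622 + 111 = 2391
e = 2391 / (2391 + 621) = 2391 / 3012 = 0.7938
Estimated eligible among unknowns: 0.7938 × 673 = 534.23
Denominator: 2391 + 534.23 = 2925.23
RR3 = 1367 / 2925.23 = 0.4673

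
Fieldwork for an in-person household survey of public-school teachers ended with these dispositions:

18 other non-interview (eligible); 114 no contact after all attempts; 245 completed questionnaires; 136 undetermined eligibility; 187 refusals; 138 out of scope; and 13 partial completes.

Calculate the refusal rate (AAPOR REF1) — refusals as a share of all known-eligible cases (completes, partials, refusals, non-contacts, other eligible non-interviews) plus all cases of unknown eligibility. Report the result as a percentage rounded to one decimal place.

26.2%

Numerator: 187
Denom: 245 + 13 + 187 + 114 + 18 + 136 = 713
REF1 = 187 / 713 = 0.2623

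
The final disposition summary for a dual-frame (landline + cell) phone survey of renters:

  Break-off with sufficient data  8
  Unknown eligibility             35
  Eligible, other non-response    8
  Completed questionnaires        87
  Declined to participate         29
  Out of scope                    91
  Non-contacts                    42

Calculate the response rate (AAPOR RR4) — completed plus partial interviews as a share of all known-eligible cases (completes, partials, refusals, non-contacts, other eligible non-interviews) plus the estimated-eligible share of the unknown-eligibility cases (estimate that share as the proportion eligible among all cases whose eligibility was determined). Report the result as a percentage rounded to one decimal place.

48.2%

Numerator = 87 + 8 = 95
Known eligible = 87 + 8 + 29 + 42 + 8 = 174
e = 174 / (174 + 91) = 174 / 265 = 0.6566
Estimated eligible among unknowns = 0.6566 × 35 = 22.98
Denominator = 174 + 22.98 = 196.98
RR4 = 95 / 196.98 = 0.4823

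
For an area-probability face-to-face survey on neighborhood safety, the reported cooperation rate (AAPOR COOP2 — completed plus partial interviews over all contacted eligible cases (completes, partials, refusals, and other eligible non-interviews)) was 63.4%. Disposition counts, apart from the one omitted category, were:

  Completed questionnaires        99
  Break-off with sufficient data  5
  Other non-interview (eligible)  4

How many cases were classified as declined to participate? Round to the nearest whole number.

56

Numerator: 99 + 5 = 104
COOP2 = 104 / D = 0.634
D = 104 / 0.634 = 164.0
Rest of base = 108
declined to participate = 164.0 − 108 ≈ 56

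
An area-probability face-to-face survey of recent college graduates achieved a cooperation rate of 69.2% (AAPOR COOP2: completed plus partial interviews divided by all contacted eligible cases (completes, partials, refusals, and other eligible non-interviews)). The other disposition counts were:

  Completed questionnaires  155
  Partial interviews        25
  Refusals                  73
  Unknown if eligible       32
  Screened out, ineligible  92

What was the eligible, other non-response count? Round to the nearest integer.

7

Top: 155 + 25 = 180
COOP2 = 180 / D = 0.692
D = 180 / 0.692 = 260.1
Remaining denominator categories sum to 253
eligible, other non-response = 260.1 − 253 ≈ 7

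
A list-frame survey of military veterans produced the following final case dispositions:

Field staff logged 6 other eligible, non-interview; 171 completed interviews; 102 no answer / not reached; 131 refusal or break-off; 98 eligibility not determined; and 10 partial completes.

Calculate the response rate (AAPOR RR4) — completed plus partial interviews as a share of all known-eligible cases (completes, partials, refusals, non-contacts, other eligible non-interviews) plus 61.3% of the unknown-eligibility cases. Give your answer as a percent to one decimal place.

Numerator = 171 + 10 = 181
Eligible (known) = 171 + 10 + 131 + 102 + 6 = 420
e × U = 0.6130 × 98 = 60.07
Base = 420 + 60.07 = 480.07
RR4 = 181 / 480.07 = 0.3770

37.7%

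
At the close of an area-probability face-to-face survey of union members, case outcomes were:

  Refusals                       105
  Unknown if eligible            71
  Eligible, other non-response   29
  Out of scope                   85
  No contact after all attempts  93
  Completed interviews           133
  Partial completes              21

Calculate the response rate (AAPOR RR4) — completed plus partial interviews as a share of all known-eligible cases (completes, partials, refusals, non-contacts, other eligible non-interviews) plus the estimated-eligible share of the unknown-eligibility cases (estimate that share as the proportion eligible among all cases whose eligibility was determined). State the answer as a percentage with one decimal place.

35.1%

Top: 133 + 21 = 154
Determined eligible: 133 + 21 + 105 + 93 + 29 = 381
e = 381 / (381 + 85) = 381 / 466 = 0.8176
Eligible share of unknowns: 0.8176 × 71 = 58.05
Denom: 381 + 58.05 = 439.05
RR4 = 154 / 439.05 = 0.3508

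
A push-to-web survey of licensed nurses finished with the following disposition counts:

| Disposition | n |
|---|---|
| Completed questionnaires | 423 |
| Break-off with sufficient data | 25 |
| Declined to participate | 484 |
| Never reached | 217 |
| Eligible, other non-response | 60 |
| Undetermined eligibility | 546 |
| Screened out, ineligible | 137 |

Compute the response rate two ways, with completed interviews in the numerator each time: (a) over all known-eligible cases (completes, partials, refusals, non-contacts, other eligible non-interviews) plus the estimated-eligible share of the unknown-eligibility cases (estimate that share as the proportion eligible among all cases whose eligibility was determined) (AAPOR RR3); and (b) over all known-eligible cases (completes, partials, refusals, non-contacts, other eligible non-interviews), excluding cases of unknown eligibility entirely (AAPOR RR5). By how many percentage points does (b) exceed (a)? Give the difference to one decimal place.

Num → 423
Known eligible → 423 + 25 + 484 + 217 + 60 = 1209
e = 1209 / (1209 + 137) = 1209 / 1346 = 0.8982
e × U → 0.8982 × 546 = 490.42
Denom → 1209 + 490.42 = 1699.42
RR3 = 423 / 1699.42 = 0.2489
Denom → 423 + 25 + 484 + 217 + 60 = 1209
RR5 = 423 / 1209 = 0.3499
Difference = 34.99 − 24.89 = 10.10 percentage points

10.1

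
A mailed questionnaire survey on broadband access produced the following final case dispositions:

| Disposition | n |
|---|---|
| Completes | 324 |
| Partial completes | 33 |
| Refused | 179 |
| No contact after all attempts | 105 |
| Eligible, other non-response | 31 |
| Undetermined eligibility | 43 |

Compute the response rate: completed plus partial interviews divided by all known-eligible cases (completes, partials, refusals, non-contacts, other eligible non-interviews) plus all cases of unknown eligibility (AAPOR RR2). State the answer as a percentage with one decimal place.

49.9%

Top = 324 + 33 = 357
Base = 324 + 33 + 179 + 105 + 31 + 43 = 715
RR2 = 357 / 715 = 0.4993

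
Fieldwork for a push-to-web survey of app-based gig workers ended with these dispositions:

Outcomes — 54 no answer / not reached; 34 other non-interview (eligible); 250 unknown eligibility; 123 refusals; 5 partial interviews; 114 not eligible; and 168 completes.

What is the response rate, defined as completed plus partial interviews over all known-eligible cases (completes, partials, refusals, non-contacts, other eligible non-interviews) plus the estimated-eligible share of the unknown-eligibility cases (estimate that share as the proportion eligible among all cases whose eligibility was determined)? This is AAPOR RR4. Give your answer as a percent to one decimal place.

30.0%

Top = 168 + 5 = 173
Determined eligible = 168 + 5 + 123 + 54 + 34 = 384
e = 384 / (384 + 114) = 384 / 498 = 0.7711
Eligible share of unknowns = 0.7711 × 250 = 192.78
Denominator = 384 + 192.78 = 576.78
RR4 = 173 / 576.78 = 0.2999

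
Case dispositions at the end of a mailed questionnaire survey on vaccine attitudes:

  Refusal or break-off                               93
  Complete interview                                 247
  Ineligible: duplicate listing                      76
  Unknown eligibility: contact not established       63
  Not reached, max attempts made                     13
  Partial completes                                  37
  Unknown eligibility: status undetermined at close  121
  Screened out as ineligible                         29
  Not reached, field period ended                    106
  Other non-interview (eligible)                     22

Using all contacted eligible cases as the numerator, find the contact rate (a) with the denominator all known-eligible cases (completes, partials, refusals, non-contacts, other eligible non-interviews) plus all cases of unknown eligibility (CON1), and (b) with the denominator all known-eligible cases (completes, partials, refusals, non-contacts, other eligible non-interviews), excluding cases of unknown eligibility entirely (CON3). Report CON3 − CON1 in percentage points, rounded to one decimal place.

Non-contacts = 106 + 13 = 119
Undetermined eligibility = 63 + 121 = 184
Out of scope = 29 + 76 = 105
Numerator = 247 + 37 + 93 + 22 = 399
Base = 247 + 37 + 93 + 119 + 22 + 184 = 702
CON1 = 399 / 702 = 0.5684
Base = 247 + 37 + 93 + 119 + 22 = 518
CON3 = 399 / 518 = 0.7703
Difference = 77.03 − 56.84 = 20.19 percentage points

20.2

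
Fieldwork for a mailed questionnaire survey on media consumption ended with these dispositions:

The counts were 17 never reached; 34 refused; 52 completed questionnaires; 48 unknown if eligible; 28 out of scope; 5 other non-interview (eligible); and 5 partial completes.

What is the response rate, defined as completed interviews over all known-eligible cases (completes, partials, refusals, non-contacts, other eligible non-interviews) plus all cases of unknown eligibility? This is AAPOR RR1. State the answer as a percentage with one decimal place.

Num = 52
Denominator = 52 + 5 + 34 + 17 + 5 + 48 = 161
RR1 = 52 / 161 = 0.3230

32.3%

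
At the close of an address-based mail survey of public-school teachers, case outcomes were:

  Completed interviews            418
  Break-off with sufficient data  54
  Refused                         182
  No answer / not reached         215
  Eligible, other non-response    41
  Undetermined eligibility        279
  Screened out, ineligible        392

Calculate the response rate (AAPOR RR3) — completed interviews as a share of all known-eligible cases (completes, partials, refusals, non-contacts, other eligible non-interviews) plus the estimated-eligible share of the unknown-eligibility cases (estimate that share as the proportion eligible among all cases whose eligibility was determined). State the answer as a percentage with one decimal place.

Top = 418
Eligible (known) = 418 + 54 + 182 + 215 + 41 = 910
e = 910 / (910 + 392) = 910 / 1302 = 0.6989
Estimated eligible among unknowns = 0.6989 × 279 = 194.99
Base = 910 + 194.99 = 1104.99
RR3 = 418 / 1104.99 = 0.3783

37.8%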